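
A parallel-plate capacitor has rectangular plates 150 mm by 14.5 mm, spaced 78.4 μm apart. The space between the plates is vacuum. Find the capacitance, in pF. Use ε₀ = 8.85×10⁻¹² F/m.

C ≈ 246 pF

A = 150 × 14.5 mm² = 2.18×10⁻³ m².
C = ε₀A/d = 8.85×10⁻¹² × 2.18×10⁻³ / 7.84×10⁻⁵ = 2.46×10⁻¹⁰ F.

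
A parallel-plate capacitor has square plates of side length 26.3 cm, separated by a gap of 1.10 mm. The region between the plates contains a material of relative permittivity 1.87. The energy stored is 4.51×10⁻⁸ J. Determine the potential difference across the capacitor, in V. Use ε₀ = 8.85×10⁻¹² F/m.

A = (26.3 cm)² = 6.92×10⁻² m².
C = κε₀A/d = 1.87 × 8.85×10⁻¹² × 6.92×10⁻² / 1.10×10⁻³ = 1.04×10⁻⁹ F.
V = √(2U/C) = √(2 × 4.51×10⁻⁸ / 1.04×10⁻⁹) = 9.31 V.

9.31 V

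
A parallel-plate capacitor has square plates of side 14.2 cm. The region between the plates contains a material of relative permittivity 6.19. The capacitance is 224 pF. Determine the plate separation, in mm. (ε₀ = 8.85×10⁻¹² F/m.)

d ≈ 4.93 mm

A = (14.2 cm)² = 2.02×10⁻² m².
d = κε₀A/C = 6.19 × 8.85×10⁻¹² × 2.02×10⁻² / 2.24×10⁻¹⁰ = 4.93×10⁻³ m.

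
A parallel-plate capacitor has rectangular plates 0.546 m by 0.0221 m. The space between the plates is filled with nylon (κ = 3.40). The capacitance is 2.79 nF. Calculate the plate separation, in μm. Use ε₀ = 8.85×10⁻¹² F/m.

A = 0.546 × 0.0221 m² = 1.21×10⁻² m².
d = κε₀A/C = 3.40 × 8.85×10⁻¹² × 1.21×10⁻² / 2.79×10⁻⁹ = 1.30×10⁻⁴ m.

d ≈ 130 μm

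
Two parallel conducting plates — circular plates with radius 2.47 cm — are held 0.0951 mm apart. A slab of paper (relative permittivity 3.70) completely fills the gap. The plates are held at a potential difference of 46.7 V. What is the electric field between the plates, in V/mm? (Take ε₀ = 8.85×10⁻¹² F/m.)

E = V/d = 46.7 / 9.51×10⁻⁵ = 4.91×10⁵ V/m.

E ≈ 491 V/mm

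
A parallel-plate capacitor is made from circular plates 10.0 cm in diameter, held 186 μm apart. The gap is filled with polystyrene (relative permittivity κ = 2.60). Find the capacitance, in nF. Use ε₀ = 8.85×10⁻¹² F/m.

C ≈ 0.972 nF

A = π(10.0/2 cm)² = 7.85×10⁻³ m².
C = κε₀A/d = 2.60 × 8.85×10⁻¹² × 7.85×10⁻³ / 1.86×10⁻⁴ = 9.72×10⁻¹⁰ F.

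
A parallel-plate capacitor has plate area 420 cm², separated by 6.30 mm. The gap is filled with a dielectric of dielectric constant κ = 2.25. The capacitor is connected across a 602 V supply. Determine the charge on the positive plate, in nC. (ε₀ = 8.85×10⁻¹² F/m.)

A = 420 cm² = 4.20×10⁻² m².
C = κε₀A/d = 2.25 × 8.85×10⁻¹² × 4.20×10⁻² / 6.30×10⁻³ = 1.33×10⁻¹⁰ F.
Q = CV = 1.33×10⁻¹⁰ × 602 = 7.99×10⁻⁸ C.

79.9 nC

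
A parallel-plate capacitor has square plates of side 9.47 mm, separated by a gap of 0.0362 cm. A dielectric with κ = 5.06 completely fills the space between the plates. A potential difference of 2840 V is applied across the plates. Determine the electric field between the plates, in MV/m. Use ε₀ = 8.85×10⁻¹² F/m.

E = V/d = 2840 / 3.62×10⁻⁴ = 7.85×10⁶ V/m.

7.85 MV/m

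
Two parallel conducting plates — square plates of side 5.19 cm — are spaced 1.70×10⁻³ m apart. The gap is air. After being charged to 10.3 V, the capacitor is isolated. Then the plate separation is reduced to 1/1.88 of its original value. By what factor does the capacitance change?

C₂/C₁ ≈ 1.88

C = ε₀A/d scales as 1/d, so C₂/C₁ = d₁/d₂ = 1.88.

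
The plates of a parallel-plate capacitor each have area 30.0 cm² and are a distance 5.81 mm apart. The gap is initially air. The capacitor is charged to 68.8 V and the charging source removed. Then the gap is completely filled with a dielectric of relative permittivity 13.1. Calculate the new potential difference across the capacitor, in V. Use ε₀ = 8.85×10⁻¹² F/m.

5.25 V

A = 30.0 cm² = 3.00×10⁻³ m².
Initially C₁ = ε₀A/d = 8.85×10⁻¹² × 3.00×10⁻³ / 5.81×10⁻³ = 4.57×10⁻¹² F.
V₁ = 68.8 V.
Isolated ⇒ Q is held fixed. C₂ = 13.1 C₁ and V = Q/C, so V₂/V₁ = C₁/C₂ = 0.0763.
V₂ = 0.0763 × 68.8 = 5.25 V.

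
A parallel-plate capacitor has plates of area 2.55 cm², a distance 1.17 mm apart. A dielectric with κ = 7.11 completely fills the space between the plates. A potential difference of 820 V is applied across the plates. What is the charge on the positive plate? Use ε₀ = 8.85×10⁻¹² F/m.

A = 2.55 cm² = 2.55×10⁻⁴ m².
C = κε₀A/d = 7.11 × 8.85×10⁻¹² × 2.55×10⁻⁴ / 1.17×10⁻³ = 1.37×10⁻¹¹ F.
Q = CV = 1.37×10⁻¹¹ × 820 = 1.12×10⁻⁸ C.

11.2 nC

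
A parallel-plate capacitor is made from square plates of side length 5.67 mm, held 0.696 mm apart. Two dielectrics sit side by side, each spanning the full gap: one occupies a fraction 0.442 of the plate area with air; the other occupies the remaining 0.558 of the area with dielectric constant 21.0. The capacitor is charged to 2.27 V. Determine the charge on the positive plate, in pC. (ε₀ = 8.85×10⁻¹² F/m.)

Q ≈ 11.3 pC

A = (5.67 mm)² = 3.21×10⁻⁵ m².
Side-by-side slabs ⇒ two capacitors in parallel, each spanning the full gap.
C₁ = κ₁ε₀A₁/d = 1.00 × 8.85×10⁻¹² × 1.42×10⁻⁵ / 6.96×10⁻⁴ = 1.81×10⁻¹³ F.
C₂ = κ₂ε₀A₂/d = 21.0 × 8.85×10⁻¹² × 1.79×10⁻⁵ / 6.96×10⁻⁴ = 4.79×10⁻¹² F.
C = C₁ + C₂ = 4.97×10⁻¹² F.
Q = CV = 4.97×10⁻¹² × 2.27 = 1.13×10⁻¹¹ C.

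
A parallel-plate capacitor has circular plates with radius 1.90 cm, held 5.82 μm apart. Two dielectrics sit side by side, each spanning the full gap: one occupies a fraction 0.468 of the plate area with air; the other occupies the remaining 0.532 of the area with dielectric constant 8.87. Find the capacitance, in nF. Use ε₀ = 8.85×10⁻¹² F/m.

A = π(1.90 cm)² = 1.13×10⁻³ m².
Side-by-side slabs ⇒ two capacitors in parallel, each spanning the full gap.
C₁ = κ₁ε₀A₁/d = 1.00 × 8.85×10⁻¹² × 5.31×10⁻⁴ / 5.82×10⁻⁶ = 8.07×10⁻¹⁰ F.
C₂ = κ₂ε₀A₂/d = 8.87 × 8.85×10⁻¹² × 6.03×10⁻⁴ / 5.82×10⁻⁶ = 8.14×10⁻⁹ F.
C = C₁ + C₂ = 8.94×10⁻⁹ F.

8.94 nF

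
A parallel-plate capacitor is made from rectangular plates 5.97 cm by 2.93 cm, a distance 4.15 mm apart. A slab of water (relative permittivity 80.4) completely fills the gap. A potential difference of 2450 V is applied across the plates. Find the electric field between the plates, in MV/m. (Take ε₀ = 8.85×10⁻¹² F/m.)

E ≈ 0.590 MV/m

E = V/d = 2450 / 4.15×10⁻³ = 5.90×10⁵ V/m.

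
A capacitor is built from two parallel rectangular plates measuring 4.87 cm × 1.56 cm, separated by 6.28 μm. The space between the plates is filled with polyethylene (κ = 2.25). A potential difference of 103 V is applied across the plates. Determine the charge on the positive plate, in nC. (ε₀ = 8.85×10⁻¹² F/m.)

A = 4.87 × 1.56 cm² = 7.60×10⁻⁴ m².
C = κε₀A/d = 2.25 × 8.85×10⁻¹² × 7.60×10⁻⁴ / 6.28×10⁻⁶ = 2.41×10⁻⁹ F.
Q = CV = 2.41×10⁻⁹ × 103 = 2.48×10⁻⁷ C.

248 nC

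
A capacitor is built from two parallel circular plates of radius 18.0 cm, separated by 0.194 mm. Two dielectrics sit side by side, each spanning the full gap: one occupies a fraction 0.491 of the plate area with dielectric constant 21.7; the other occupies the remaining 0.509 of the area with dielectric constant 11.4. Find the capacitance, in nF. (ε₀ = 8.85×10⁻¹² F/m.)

A = π(18.0 cm)² = 0.102 m².
Side-by-side slabs ⇒ two capacitors in parallel, each spanning the full gap.
C₁ = κ₁ε₀A₁/d = 21.7 × 8.85×10⁻¹² × 5.00×10⁻² / 1.94×10⁻⁴ = 4.95×10⁻⁸ F.
C₂ = κ₂ε₀A₂/d = 11.4 × 8.85×10⁻¹² × 5.18×10⁻² / 1.94×10⁻⁴ = 2.69×10⁻⁸ F.
C = C₁ + C₂ = 7.64×10⁻⁸ F.

76.4 nF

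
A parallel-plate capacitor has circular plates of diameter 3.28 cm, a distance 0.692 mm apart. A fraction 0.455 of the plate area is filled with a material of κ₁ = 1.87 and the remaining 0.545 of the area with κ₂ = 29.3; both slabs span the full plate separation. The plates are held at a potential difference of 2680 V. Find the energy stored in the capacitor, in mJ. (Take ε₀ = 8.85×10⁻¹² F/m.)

0.653 mJ

A = π(3.28/2 cm)² = 8.45×10⁻⁴ m².
Side-by-side slabs ⇒ two capacitors in parallel, each spanning the full gap.
C₁ = κ₁ε₀A₁/d = 1.87 × 8.85×10⁻¹² × 3.84×10⁻⁴ / 6.92×10⁻⁴ = 9.19×10⁻¹² F.
C₂ = κ₂ε₀A₂/d = 29.3 × 8.85×10⁻¹² × 4.61×10⁻⁴ / 6.92×10⁻⁴ = 1.73×10⁻¹⁰ F.
C = C₁ + C₂ = 1.82×10⁻¹⁰ F.
U = ½CV² = ½ × 1.82×10⁻¹⁰ × (2680)² = 6.53×10⁻⁴ J.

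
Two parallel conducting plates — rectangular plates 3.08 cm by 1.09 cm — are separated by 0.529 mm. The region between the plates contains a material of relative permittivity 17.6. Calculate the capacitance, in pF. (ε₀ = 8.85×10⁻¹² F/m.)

A = 3.08 × 1.09 cm² = 3.36×10⁻⁴ m².
C = κε₀A/d = 17.6 × 8.85×10⁻¹² × 3.36×10⁻⁴ / 5.29×10⁻⁴ = 9.89×10⁻¹¹ F.

C ≈ 98.9 pF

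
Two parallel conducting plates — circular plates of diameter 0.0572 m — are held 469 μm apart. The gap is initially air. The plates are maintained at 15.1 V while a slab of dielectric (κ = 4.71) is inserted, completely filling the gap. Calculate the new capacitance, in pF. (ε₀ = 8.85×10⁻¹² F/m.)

A = π(0.0572/2 m)² = 2.57×10⁻³ m².
Initially C₁ = ε₀A/d = 8.85×10⁻¹² × 2.57×10⁻³ / 4.69×10⁻⁴ = 4.85×10⁻¹¹ F.
C = κε₀A/d scales with κ, so C₂/C₁ = κ = 4.71.
C₂ = 4.71 × 4.85×10⁻¹¹ = 2.28×10⁻¹⁰ F.

228 pF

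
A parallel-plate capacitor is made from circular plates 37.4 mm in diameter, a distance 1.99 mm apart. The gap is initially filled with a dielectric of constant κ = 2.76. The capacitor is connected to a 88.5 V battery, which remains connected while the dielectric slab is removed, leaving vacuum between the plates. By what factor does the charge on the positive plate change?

Battery connected ⇒ V is held fixed.
C₂ = 0.362 C₁ and Q = CV, so Q₂/Q₁ = C₂/C₁ = 0.362.

Q₂/Q₁ ≈ 0.362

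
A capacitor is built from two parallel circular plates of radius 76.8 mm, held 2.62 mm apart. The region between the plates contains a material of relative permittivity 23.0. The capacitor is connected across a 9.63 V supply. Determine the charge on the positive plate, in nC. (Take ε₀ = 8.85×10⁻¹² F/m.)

Q ≈ 13.9 nC

A = π(76.8 mm)² = 1.85×10⁻² m².
C = κε₀A/d = 23.0 × 8.85×10⁻¹² × 1.85×10⁻² / 2.62×10⁻³ = 1.44×10⁻⁹ F.
Q = CV = 1.44×10⁻⁹ × 9.63 = 1.39×10⁻⁸ C.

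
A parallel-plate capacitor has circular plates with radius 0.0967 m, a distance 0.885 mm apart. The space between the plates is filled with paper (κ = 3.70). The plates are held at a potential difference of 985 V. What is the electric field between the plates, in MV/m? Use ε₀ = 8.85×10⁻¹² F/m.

E = V/d = 985 / 8.85×10⁻⁴ = 1.11×10⁶ V/m.

1.11 MV/m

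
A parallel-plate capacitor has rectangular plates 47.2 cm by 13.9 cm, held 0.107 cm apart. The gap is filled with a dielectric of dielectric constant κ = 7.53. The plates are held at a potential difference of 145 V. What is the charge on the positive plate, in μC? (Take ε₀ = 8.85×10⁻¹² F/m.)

0.592 μC

A = 47.2 × 13.9 cm² = 6.56×10⁻² m².
C = κε₀A/d = 7.53 × 8.85×10⁻¹² × 6.56×10⁻² / 1.07×10⁻³ = 4.09×10⁻⁹ F.
Q = CV = 4.09×10⁻⁹ × 145 = 5.92×10⁻⁷ C.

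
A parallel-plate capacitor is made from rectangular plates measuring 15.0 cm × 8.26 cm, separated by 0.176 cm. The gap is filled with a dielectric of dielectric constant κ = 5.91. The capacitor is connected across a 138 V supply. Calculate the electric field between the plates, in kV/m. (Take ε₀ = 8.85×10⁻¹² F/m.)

E ≈ 78.4 kV/m

E = V/d = 138 / 1.76×10⁻³ = 7.84×10⁴ V/m.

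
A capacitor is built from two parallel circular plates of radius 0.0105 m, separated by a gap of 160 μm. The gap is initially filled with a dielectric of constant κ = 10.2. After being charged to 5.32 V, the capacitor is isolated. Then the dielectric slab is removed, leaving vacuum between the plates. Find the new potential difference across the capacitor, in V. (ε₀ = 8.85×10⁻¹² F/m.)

V ≈ 54.3 V

A = π(0.0105 m)² = 3.46×10⁻⁴ m².
Initially C₁ = κε₀A/d = 10.2 × 8.85×10⁻¹² × 3.46×10⁻⁴ / 1.60×10⁻⁴ = 1.95×10⁻¹⁰ F.
V₁ = 5.32 V.
Isolated ⇒ Q is held fixed. C₂ = 0.0980 C₁ and V = Q/C, so V₂/V₁ = C₁/C₂ = 10.2.
V₂ = 10.2 × 5.32 = 54.3 V.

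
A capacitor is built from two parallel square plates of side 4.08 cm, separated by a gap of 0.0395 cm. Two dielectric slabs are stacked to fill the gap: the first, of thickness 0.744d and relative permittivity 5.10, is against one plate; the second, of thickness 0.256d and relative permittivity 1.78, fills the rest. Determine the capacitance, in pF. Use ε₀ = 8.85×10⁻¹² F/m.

A = (4.08 cm)² = 1.66×10⁻³ m².
Stacked slabs ⇒ two capacitors in series, each with the full plate area.
C₁ = κ₁ε₀A/d₁ = 5.10 × 8.85×10⁻¹² × 1.66×10⁻³ / 2.94×10⁻⁴ = 2.56×10⁻¹⁰ F.
C₂ = κ₂ε₀A/d₂ = 1.78 × 8.85×10⁻¹² × 1.66×10⁻³ / 1.01×10⁻⁴ = 2.59×10⁻¹⁰ F.
C = (1/C₁ + 1/C₂)⁻¹ = 1.29×10⁻¹⁰ F.

C ≈ 129 pF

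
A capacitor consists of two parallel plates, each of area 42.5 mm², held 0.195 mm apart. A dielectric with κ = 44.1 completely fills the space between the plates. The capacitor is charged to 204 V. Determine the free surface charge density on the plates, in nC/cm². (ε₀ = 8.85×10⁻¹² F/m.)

σ ≈ 40.8 nC/cm²

A = 42.5 mm² = 4.25×10⁻⁵ m².
C = κε₀A/d = 44.1 × 8.85×10⁻¹² × 4.25×10⁻⁵ / 1.95×10⁻⁴ = 8.51×10⁻¹¹ F.
σ = Q/A = CV/A = 8.51×10⁻¹¹ × 204 / 4.25×10⁻⁵ = 4.08×10⁻⁴ C/m².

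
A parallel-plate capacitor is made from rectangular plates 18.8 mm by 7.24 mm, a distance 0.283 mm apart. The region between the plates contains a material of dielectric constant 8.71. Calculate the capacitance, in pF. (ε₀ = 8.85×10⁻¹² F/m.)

A = 18.8 × 7.24 mm² = 1.36×10⁻⁴ m².
C = κε₀A/d = 8.71 × 8.85×10⁻¹² × 1.36×10⁻⁴ / 2.83×10⁻⁴ = 3.71×10⁻¹¹ F.

C ≈ 37.1 pF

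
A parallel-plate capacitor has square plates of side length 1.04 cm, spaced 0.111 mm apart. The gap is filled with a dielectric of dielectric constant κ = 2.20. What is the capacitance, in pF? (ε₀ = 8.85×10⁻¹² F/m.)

19.0 pF

A = (1.04 cm)² = 1.08×10⁻⁴ m².
C = κε₀A/d = 2.20 × 8.85×10⁻¹² × 1.08×10⁻⁴ / 1.11×10⁻⁴ = 1.90×10⁻¹¹ F.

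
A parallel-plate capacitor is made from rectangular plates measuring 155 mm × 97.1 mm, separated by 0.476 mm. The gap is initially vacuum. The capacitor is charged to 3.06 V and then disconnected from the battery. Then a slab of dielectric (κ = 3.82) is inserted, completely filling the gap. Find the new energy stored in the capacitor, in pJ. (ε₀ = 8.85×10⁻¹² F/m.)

A = 155 × 97.1 mm² = 1.51×10⁻² m².
Initially C₁ = ε₀A/d = 8.85×10⁻¹² × 1.51×10⁻² / 4.76×10⁻⁴ = 2.80×10⁻¹⁰ F.
U₁ = 1.31×10⁻⁹ J.
Isolated ⇒ Q is held fixed. C₂ = 3.82 C₁ and U = Q²/(2C), so U₂/U₁ = C₁/C₂ = 0.262.
U₂ = 0.262 × 1.31×10⁻⁹ = 3.43×10⁻¹⁰ J.

U ≈ 343 pJ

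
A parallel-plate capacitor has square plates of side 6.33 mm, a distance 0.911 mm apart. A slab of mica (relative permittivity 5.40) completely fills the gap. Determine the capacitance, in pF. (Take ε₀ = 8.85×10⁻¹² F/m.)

A = (6.33 mm)² = 4.01×10⁻⁵ m².
C = κε₀A/d = 5.40 × 8.85×10⁻¹² × 4.01×10⁻⁵ / 9.11×10⁻⁴ = 2.10×10⁻¹² F.

C ≈ 2.10 pF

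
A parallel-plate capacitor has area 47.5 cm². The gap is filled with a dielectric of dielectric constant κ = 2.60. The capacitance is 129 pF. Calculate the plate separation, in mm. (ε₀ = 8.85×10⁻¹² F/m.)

d ≈ 0.847 mm

A = 47.5 cm² = 4.75×10⁻³ m².
d = κε₀A/C = 2.60 × 8.85×10⁻¹² × 4.75×10⁻³ / 1.29×10⁻¹⁰ = 8.47×10⁻⁴ m.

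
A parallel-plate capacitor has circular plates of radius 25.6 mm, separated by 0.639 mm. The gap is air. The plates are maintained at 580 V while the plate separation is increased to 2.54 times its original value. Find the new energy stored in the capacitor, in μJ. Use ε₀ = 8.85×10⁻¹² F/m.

A = π(25.6 mm)² = 2.06×10⁻³ m².
Initially C₁ = ε₀A/d = 8.85×10⁻¹² × 2.06×10⁻³ / 6.39×10⁻⁴ = 2.85×10⁻¹¹ F.
U₁ = 4.80×10⁻⁶ J.
Battery connected ⇒ V is held fixed. C₂ = 0.394 C₁ and U = ½CV², so U₂/U₁ = C₂/C₁ = 0.394.
U₂ = 0.394 × 4.80×10⁻⁶ = 1.89×10⁻⁶ J.

1.89 μJ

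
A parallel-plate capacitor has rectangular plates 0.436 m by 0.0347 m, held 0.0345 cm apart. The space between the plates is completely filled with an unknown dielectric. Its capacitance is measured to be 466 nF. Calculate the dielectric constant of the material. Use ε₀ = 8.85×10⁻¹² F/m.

A = 0.436 × 0.0347 m² = 1.51×10⁻² m².
κ = Cd/(ε₀A) = 4.66×10⁻⁷ × 3.45×10⁻⁴ / (8.85×10⁻¹² × 1.51×10⁻²) = 1201.

κ ≈ 1201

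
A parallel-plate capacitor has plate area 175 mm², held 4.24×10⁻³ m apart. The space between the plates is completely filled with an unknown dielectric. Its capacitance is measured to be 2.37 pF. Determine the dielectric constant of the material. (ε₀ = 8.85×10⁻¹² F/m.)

A = 175 mm² = 1.75×10⁻⁴ m².
κ = Cd/(ε₀A) = 2.37×10⁻¹² × 4.24×10⁻³ / (8.85×10⁻¹² × 1.75×10⁻⁴) = 6.49.

κ ≈ 6.49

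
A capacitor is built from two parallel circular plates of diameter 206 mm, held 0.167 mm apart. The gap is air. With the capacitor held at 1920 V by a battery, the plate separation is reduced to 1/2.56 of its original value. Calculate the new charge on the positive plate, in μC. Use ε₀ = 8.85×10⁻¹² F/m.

Q ≈ 8.68 μC

A = π(206/2 mm)² = 3.33×10⁻² m².
Initially C₁ = ε₀A/d = 8.85×10⁻¹² × 3.33×10⁻² / 1.67×10⁻⁴ = 1.77×10⁻⁹ F.
Q₁ = 3.39×10⁻⁶ C.
Battery connected ⇒ V is held fixed. C₂ = 2.56 C₁ and Q = CV, so Q₂/Q₁ = C₂/C₁ = 2.56.
Q₂ = 2.56 × 3.39×10⁻⁶ = 8.68×10⁻⁶ C.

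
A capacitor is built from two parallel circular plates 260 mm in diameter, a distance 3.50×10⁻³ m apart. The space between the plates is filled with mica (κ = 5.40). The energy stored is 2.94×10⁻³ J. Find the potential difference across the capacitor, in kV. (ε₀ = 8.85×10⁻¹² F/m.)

V ≈ 2.85 kV

A = π(260/2 mm)² = 5.31×10⁻² m².
C = κε₀A/d = 5.40 × 8.85×10⁻¹² × 5.31×10⁻² / 3.50×10⁻³ = 7.25×10⁻¹⁰ F.
V = √(2U/C) = √(2 × 2.94×10⁻³ / 7.25×10⁻¹⁰) = 2.85×10³ V.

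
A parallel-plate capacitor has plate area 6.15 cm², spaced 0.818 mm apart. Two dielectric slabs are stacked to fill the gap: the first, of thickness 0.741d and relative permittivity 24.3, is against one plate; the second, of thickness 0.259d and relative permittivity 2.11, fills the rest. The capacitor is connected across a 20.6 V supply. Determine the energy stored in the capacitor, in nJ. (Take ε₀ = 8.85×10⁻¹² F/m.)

U ≈ 9.21 nJ

A = 6.15 cm² = 6.15×10⁻⁴ m².
Stacked slabs ⇒ two capacitors in series, each with the full plate area.
C₁ = κ₁ε₀A/d₁ = 24.3 × 8.85×10⁻¹² × 6.15×10⁻⁴ / 6.06×10⁻⁴ = 2.18×10⁻¹⁰ F.
C₂ = κ₂ε₀A/d₂ = 2.11 × 8.85×10⁻¹² × 6.15×10⁻⁴ / 2.12×10⁻⁴ = 5.42×10⁻¹¹ F.
C = (1/C₁ + 1/C₂)⁻¹ = 4.34×10⁻¹¹ F.
U = ½CV² = ½ × 4.34×10⁻¹¹ × (20.6)² = 9.21×10⁻⁹ J.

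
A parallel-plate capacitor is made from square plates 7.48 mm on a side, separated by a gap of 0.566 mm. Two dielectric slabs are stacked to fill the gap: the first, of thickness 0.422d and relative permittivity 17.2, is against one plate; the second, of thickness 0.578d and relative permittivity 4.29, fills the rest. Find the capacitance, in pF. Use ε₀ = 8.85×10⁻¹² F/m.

5.49 pF

A = (7.48 mm)² = 5.60×10⁻⁵ m².
Stacked slabs ⇒ two capacitors in series, each with the full plate area.
C₁ = κ₁ε₀A/d₁ = 17.2 × 8.85×10⁻¹² × 5.60×10⁻⁵ / 2.39×10⁻⁴ = 3.57×10⁻¹¹ F.
C₂ = κ₂ε₀A/d₂ = 4.29 × 8.85×10⁻¹² × 5.60×10⁻⁵ / 3.27×10⁻⁴ = 6.49×10⁻¹² F.
C = (1/C₁ + 1/C₂)⁻¹ = 5.49×10⁻¹² F.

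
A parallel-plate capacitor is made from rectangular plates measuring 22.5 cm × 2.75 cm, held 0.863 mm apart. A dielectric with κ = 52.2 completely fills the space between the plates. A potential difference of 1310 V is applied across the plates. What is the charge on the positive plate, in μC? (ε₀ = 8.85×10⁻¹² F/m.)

A = 22.5 × 2.75 cm² = 6.19×10⁻³ m².
C = κε₀A/d = 52.2 × 8.85×10⁻¹² × 6.19×10⁻³ / 8.63×10⁻⁴ = 3.31×10⁻⁹ F.
Q = CV = 3.31×10⁻⁹ × 1310 = 4.34×10⁻⁶ C.

4.34 μC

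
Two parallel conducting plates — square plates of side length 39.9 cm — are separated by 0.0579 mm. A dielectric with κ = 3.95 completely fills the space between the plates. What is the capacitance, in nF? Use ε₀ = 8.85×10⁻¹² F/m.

A = (39.9 cm)² = 0.159 m².
C = κε₀A/d = 3.95 × 8.85×10⁻¹² × 0.159 / 5.79×10⁻⁵ = 9.61×10⁻⁸ F.

C ≈ 96.1 nF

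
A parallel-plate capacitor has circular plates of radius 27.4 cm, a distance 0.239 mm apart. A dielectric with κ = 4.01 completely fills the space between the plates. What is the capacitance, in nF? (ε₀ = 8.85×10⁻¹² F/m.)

C ≈ 35.0 nF

A = π(27.4 cm)² = 0.236 m².
C = κε₀A/d = 4.01 × 8.85×10⁻¹² × 0.236 / 2.39×10⁻⁴ = 3.50×10⁻⁸ F.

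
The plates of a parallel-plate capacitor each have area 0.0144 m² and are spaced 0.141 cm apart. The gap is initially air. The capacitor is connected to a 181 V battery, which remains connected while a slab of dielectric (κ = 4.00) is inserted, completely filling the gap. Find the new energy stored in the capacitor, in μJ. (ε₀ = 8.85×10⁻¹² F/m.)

U ≈ 5.92 μJ

Initially C₁ = ε₀A/d = 8.85×10⁻¹² × 1.44×10⁻² / 1.41×10⁻³ = 9.04×10⁻¹¹ F.
U₁ = 1.48×10⁻⁶ J.
Battery connected ⇒ V is held fixed. C₂ = 4.00 C₁ and U = ½CV², so U₂/U₁ = C₂/C₁ = 4.00.
U₂ = 4.00 × 1.48×10⁻⁶ = 5.92×10⁻⁶ J.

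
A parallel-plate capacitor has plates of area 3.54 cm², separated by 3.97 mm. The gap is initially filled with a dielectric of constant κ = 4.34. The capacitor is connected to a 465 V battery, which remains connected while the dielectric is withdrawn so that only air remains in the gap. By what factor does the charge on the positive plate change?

Battery connected ⇒ V is held fixed.
C₂ = 0.230 C₁ and Q = CV, so Q₂/Q₁ = C₂/C₁ = 0.230.

Q₂/Q₁ ≈ 0.230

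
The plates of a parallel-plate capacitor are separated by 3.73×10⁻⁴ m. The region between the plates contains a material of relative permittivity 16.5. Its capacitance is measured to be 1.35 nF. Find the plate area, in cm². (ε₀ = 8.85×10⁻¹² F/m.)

A = Cd/(κε₀) = 1.35×10⁻⁹ × 3.73×10⁻⁴ / (16.5 × 8.85×10⁻¹²) = 3.45×10⁻³ m².

A ≈ 34.5 cm²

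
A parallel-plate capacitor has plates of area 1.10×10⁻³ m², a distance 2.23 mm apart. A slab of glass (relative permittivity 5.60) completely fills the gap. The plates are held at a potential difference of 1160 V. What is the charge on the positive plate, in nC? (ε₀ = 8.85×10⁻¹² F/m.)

28.4 nC

C = κε₀A/d = 5.60 × 8.85×10⁻¹² × 1.10×10⁻³ / 2.23×10⁻³ = 2.44×10⁻¹¹ F.
Q = CV = 2.44×10⁻¹¹ × 1160 = 2.84×10⁻⁸ C.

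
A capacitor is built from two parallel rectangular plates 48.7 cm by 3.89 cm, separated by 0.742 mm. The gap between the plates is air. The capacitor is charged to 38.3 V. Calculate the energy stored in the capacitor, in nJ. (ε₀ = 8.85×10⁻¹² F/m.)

A = 48.7 × 3.89 cm² = 1.89×10⁻² m².
C = ε₀A/d = 8.85×10⁻¹² × 1.89×10⁻² / 7.42×10⁻⁴ = 2.26×10⁻¹⁰ F.
U = ½CV² = ½ × 2.26×10⁻¹⁰ × (38.3)² = 1.66×10⁻⁷ J.

U ≈ 166 nJ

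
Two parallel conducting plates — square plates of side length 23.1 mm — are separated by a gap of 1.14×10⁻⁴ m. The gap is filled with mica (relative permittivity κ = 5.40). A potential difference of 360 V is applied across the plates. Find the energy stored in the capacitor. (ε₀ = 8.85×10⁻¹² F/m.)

14.5 μJ

A = (23.1 mm)² = 5.34×10⁻⁴ m².
C = κε₀A/d = 5.40 × 8.85×10⁻¹² × 5.34×10⁻⁴ / 1.14×10⁻⁴ = 2.24×10⁻¹⁰ F.
U = ½CV² = ½ × 2.24×10⁻¹⁰ × (360)² = 1.45×10⁻⁵ J.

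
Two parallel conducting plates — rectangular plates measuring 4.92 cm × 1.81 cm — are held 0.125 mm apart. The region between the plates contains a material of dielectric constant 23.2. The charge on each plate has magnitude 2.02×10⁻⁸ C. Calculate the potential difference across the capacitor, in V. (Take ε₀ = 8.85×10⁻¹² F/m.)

V ≈ 13.8 V

A = 4.92 × 1.81 cm² = 8.91×10⁻⁴ m².
C = κε₀A/d = 23.2 × 8.85×10⁻¹² × 8.91×10⁻⁴ / 1.25×10⁻⁴ = 1.46×10⁻⁹ F.
V = Q/C = 2.02×10⁻⁸ / 1.46×10⁻⁹ = 13.8 V.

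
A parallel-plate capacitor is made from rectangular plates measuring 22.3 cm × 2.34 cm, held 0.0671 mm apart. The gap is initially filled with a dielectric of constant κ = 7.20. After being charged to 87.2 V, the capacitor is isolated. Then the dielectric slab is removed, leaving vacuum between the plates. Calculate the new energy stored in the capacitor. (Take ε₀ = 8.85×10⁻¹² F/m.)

A = 22.3 × 2.34 cm² = 5.22×10⁻³ m².
Initially C₁ = κε₀A/d = 7.20 × 8.85×10⁻¹² × 5.22×10⁻³ / 6.71×10⁻⁵ = 4.96×10⁻⁹ F.
U₁ = 1.88×10⁻⁵ J.
Isolated ⇒ Q is held fixed. C₂ = 0.139 C₁ and U = Q²/(2C), so U₂/U₁ = C₁/C₂ = 7.20.
U₂ = 7.20 × 1.88×10⁻⁵ = 1.36×10⁻⁴ J.

136 μJ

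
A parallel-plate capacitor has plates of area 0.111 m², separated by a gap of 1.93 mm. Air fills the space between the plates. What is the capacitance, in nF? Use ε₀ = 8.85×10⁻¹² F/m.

C ≈ 0.509 nF

C = ε₀A/d = 8.85×10⁻¹² × 0.111 / 1.93×10⁻³ = 5.09×10⁻¹⁰ F.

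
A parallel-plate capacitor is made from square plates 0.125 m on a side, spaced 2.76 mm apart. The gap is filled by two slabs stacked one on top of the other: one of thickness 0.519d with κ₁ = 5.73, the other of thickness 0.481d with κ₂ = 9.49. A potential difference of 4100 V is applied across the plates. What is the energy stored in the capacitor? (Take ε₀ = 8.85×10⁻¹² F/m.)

U ≈ 2.98 mJ

A = (0.125 m)² = 1.56×10⁻² m².
Stacked slabs ⇒ two capacitors in series, each with the full plate area.
C₁ = κ₁ε₀A/d₁ = 5.73 × 8.85×10⁻¹² × 1.56×10⁻² / 1.43×10⁻³ = 5.53×10⁻¹⁰ F.
C₂ = κ₂ε₀A/d₂ = 9.49 × 8.85×10⁻¹² × 1.56×10⁻² / 1.33×10⁻³ = 9.88×10⁻¹⁰ F.
C = (1/C₁ + 1/C₂)⁻¹ = 3.55×10⁻¹⁰ F.
U = ½CV² = ½ × 3.55×10⁻¹⁰ × (4100)² = 2.98×10⁻³ J.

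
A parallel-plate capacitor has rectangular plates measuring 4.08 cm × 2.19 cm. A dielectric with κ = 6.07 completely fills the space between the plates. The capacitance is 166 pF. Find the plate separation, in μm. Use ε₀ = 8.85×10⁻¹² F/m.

A = 4.08 × 2.19 cm² = 8.94×10⁻⁴ m².
d = κε₀A/C = 6.07 × 8.85×10⁻¹² × 8.94×10⁻⁴ / 1.66×10⁻¹⁰ = 2.89×10⁻⁴ m.

d ≈ 289 μm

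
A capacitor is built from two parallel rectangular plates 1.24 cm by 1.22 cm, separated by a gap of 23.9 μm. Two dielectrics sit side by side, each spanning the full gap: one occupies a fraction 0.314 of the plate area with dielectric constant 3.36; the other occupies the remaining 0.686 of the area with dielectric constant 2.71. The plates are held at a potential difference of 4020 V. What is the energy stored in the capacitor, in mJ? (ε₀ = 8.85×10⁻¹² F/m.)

1.32 mJ

A = 1.24 × 1.22 cm² = 1.51×10⁻⁴ m².
Side-by-side slabs ⇒ two capacitors in parallel, each spanning the full gap.
C₁ = κ₁ε₀A₁/d = 3.36 × 8.85×10⁻¹² × 4.75×10⁻⁵ / 2.39×10⁻⁵ = 5.91×10⁻¹¹ F.
C₂ = κ₂ε₀A₂/d = 2.71 × 8.85×10⁻¹² × 1.04×10⁻⁴ / 2.39×10⁻⁵ = 1.04×10⁻¹⁰ F.
C = C₁ + C₂ = 1.63×10⁻¹⁰ F.
U = ½CV² = ½ × 1.63×10⁻¹⁰ × (4020)² = 1.32×10⁻³ J.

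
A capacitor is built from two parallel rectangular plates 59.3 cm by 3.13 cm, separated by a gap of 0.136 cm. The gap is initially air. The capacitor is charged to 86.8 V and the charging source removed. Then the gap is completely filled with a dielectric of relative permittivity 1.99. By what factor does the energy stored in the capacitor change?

Isolated ⇒ Q is held fixed.
C₂ = 1.99 C₁ and U = Q²/(2C), so U₂/U₁ = C₁/C₂ = 0.503.

0.503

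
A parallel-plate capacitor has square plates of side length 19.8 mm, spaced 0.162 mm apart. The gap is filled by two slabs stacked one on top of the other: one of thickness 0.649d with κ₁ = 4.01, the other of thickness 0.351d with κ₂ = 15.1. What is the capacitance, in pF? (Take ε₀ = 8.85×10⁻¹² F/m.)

A = (19.8 mm)² = 3.92×10⁻⁴ m².
Stacked slabs ⇒ two capacitors in series, each with the full plate area.
C₁ = κ₁ε₀A/d₁ = 4.01 × 8.85×10⁻¹² × 3.92×10⁻⁴ / 1.05×10⁻⁴ = 1.32×10⁻¹⁰ F.
C₂ = κ₂ε₀A/d₂ = 15.1 × 8.85×10⁻¹² × 3.92×10⁻⁴ / 5.69×10⁻⁵ = 9.21×10⁻¹⁰ F.
C = (1/C₁ + 1/C₂)⁻¹ = 1.16×10⁻¹⁰ F.

116 pF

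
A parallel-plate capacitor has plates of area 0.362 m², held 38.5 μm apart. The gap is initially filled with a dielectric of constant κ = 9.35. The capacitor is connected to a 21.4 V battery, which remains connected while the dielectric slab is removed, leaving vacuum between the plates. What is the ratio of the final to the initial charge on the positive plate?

0.107

Battery connected ⇒ V is held fixed.
C₂ = 0.107 C₁ and Q = CV, so Q₂/Q₁ = C₂/C₁ = 0.107.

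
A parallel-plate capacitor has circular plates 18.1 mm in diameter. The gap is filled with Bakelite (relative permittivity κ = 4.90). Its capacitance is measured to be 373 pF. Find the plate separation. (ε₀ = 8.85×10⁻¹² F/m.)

29.9 μm

A = π(18.1/2 mm)² = 2.57×10⁻⁴ m².
d = κε₀A/C = 4.90 × 8.85×10⁻¹² × 2.57×10⁻⁴ / 3.73×10⁻¹⁰ = 2.99×10⁻⁵ m.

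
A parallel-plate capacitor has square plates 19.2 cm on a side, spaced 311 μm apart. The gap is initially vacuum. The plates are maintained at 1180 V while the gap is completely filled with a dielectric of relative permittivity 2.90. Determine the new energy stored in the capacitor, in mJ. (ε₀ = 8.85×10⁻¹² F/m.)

A = (19.2 cm)² = 3.69×10⁻² m².
Initially C₁ = ε₀A/d = 8.85×10⁻¹² × 3.69×10⁻² / 3.11×10⁻⁴ = 1.05×10⁻⁹ F.
U₁ = 7.30×10⁻⁴ J.
Battery connected ⇒ V is held fixed. C₂ = 2.90 C₁ and U = ½CV², so U₂/U₁ = C₂/C₁ = 2.90.
U₂ = 2.90 × 7.30×10⁻⁴ = 2.12×10⁻³ J.

U ≈ 2.12 mJ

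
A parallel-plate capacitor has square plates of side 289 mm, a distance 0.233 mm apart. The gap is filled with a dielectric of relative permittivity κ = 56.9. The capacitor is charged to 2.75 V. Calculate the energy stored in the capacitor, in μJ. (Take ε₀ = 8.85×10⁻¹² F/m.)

A = (289 mm)² = 8.35×10⁻² m².
C = κε₀A/d = 56.9 × 8.85×10⁻¹² × 8.35×10⁻² / 2.33×10⁻⁴ = 1.81×10⁻⁷ F.
U = ½CV² = ½ × 1.81×10⁻⁷ × (2.75)² = 6.83×10⁻⁷ J.

0.683 μJ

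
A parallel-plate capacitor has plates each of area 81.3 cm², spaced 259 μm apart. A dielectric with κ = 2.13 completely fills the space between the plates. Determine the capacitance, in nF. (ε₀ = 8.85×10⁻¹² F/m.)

0.592 nF

A = 81.3 cm² = 8.13×10⁻³ m².
C = κε₀A/d = 2.13 × 8.85×10⁻¹² × 8.13×10⁻³ / 2.59×10⁻⁴ = 5.92×10⁻¹⁰ F.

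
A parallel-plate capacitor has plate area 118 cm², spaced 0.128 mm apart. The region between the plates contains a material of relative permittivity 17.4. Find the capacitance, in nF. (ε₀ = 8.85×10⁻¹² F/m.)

C ≈ 14.2 nF

A = 118 cm² = 1.18×10⁻² m².
C = κε₀A/d = 17.4 × 8.85×10⁻¹² × 1.18×10⁻² / 1.28×10⁻⁴ = 1.42×10⁻⁸ F.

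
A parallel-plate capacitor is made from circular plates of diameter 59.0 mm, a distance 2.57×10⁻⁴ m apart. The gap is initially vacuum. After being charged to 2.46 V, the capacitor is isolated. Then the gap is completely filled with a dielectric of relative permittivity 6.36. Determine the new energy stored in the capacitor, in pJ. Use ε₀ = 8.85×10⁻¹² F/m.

A = π(59.0/2 mm)² = 2.73×10⁻³ m².
Initially C₁ = ε₀A/d = 8.85×10⁻¹² × 2.73×10⁻³ / 2.57×10⁻⁴ = 9.41×10⁻¹¹ F.
U₁ = 2.85×10⁻¹⁰ J.
Isolated ⇒ Q is held fixed. C₂ = 6.36 C₁ and U = Q²/(2C), so U₂/U₁ = C₁/C₂ = 0.157.
U₂ = 0.157 × 2.85×10⁻¹⁰ = 4.48×10⁻¹¹ J.

44.8 pJ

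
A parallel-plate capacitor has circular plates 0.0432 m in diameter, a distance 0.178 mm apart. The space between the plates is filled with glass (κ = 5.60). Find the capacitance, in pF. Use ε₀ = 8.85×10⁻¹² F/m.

A = π(0.0432/2 m)² = 1.47×10⁻³ m².
C = κε₀A/d = 5.60 × 8.85×10⁻¹² × 1.47×10⁻³ / 1.78×10⁻⁴ = 4.08×10⁻¹⁰ F.

408 pF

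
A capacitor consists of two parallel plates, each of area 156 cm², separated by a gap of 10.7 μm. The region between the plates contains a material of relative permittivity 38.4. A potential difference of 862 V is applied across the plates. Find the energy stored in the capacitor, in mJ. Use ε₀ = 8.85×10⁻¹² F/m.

184 mJ

A = 156 cm² = 1.56×10⁻² m².
C = κε₀A/d = 38.4 × 8.85×10⁻¹² × 1.56×10⁻² / 1.07×10⁻⁵ = 4.95×10⁻⁷ F.
U = ½CV² = ½ × 4.95×10⁻⁷ × (862)² = 0.184 J.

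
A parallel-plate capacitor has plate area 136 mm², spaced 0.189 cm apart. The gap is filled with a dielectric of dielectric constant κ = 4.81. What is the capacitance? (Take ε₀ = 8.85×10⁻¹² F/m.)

A = 136 mm² = 1.36×10⁻⁴ m².
C = κε₀A/d = 4.81 × 8.85×10⁻¹² × 1.36×10⁻⁴ / 1.89×10⁻³ = 3.06×10⁻¹² F.

C ≈ 3.06 pF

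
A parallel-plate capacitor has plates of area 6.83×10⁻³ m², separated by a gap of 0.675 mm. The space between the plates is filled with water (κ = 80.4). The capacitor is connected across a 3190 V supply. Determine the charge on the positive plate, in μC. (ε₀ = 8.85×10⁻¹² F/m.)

Q ≈ 23.0 μC

C = κε₀A/d = 80.4 × 8.85×10⁻¹² × 6.83×10⁻³ / 6.75×10⁻⁴ = 7.20×10⁻⁹ F.
Q = CV = 7.20×10⁻⁹ × 3190 = 2.30×10⁻⁵ C.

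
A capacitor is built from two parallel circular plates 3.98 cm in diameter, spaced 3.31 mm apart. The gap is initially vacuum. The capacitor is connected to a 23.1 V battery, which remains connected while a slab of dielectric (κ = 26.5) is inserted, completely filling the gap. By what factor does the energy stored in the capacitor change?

26.5

Battery connected ⇒ V is held fixed.
C₂ = 26.5 C₁ and U = ½CV², so U₂/U₁ = C₂/C₁ = 26.5.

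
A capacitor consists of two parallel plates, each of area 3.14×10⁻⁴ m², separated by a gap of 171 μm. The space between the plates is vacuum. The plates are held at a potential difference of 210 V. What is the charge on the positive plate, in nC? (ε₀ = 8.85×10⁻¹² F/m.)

Q ≈ 3.41 nC

C = ε₀A/d = 8.85×10⁻¹² × 3.14×10⁻⁴ / 1.71×10⁻⁴ = 1.63×10⁻¹¹ F.
Q = CV = 1.63×10⁻¹¹ × 210 = 3.41×10⁻⁹ C.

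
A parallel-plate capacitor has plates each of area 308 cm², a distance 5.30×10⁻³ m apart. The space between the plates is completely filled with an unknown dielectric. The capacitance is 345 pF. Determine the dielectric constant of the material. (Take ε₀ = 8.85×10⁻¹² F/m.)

A = 308 cm² = 3.08×10⁻² m².
κ = Cd/(ε₀A) = 3.45×10⁻¹⁰ × 5.30×10⁻³ / (8.85×10⁻¹² × 3.08×10⁻²) = 6.71.

6.71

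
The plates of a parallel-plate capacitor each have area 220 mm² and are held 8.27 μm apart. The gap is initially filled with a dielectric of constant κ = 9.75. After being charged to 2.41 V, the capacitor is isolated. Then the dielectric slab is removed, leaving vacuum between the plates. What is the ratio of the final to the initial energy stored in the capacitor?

Isolated ⇒ Q is held fixed.
C₂ = 0.103 C₁ and U = Q²/(2C), so U₂/U₁ = C₁/C₂ = 9.75.

U₂/U₁ ≈ 9.75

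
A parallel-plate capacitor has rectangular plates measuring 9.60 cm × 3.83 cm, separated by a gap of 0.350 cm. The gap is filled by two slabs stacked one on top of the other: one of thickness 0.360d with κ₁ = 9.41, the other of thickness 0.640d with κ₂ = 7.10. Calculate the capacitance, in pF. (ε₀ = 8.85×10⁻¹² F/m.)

A = 9.60 × 3.83 cm² = 3.68×10⁻³ m².
Stacked slabs ⇒ two capacitors in series, each with the full plate area.
C₁ = κ₁ε₀A/d₁ = 9.41 × 8.85×10⁻¹² × 3.68×10⁻³ / 1.26×10⁻³ = 2.43×10⁻¹⁰ F.
C₂ = κ₂ε₀A/d₂ = 7.10 × 8.85×10⁻¹² × 3.68×10⁻³ / 2.24×10⁻³ = 1.03×10⁻¹⁰ F.
C = (1/C₁ + 1/C₂)⁻¹ = 7.24×10⁻¹¹ F.

C ≈ 72.4 pF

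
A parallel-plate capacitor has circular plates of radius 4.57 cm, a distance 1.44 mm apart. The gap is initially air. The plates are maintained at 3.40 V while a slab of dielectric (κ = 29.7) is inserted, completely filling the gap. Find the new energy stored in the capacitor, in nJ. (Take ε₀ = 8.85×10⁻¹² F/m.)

A = π(4.57 cm)² = 6.56×10⁻³ m².
Initially C₁ = ε₀A/d = 8.85×10⁻¹² × 6.56×10⁻³ / 1.44×10⁻³ = 4.03×10⁻¹¹ F.
U₁ = 2.33×10⁻¹⁰ J.
Battery connected ⇒ V is held fixed. C₂ = 29.7 C₁ and U = ½CV², so U₂/U₁ = C₂/C₁ = 29.7.
U₂ = 29.7 × 2.33×10⁻¹⁰ = 6.92×10⁻⁹ J.

U ≈ 6.92 nJ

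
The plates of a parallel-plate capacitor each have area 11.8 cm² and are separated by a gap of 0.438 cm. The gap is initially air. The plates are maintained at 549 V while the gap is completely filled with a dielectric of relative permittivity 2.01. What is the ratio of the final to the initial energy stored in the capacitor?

Battery connected ⇒ V is held fixed.
C₂ = 2.01 C₁ and U = ½CV², so U₂/U₁ = C₂/C₁ = 2.01.

U₂/U₁ ≈ 2.01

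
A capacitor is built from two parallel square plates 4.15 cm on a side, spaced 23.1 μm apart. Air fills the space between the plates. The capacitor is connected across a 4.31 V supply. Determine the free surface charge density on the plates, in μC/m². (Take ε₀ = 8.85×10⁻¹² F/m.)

A = (4.15 cm)² = 1.72×10⁻³ m².
C = ε₀A/d = 8.85×10⁻¹² × 1.72×10⁻³ / 2.31×10⁻⁵ = 6.60×10⁻¹⁰ F.
σ = Q/A = CV/A = 6.60×10⁻¹⁰ × 4.31 / 1.72×10⁻³ = 1.65×10⁻⁶ C/m².

σ ≈ 1.65 μC/m²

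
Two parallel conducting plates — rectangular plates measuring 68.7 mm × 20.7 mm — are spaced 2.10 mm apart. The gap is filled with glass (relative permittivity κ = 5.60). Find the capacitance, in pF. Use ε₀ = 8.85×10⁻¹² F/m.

33.6 pF

A = 68.7 × 20.7 mm² = 1.42×10⁻³ m².
C = κε₀A/d = 5.60 × 8.85×10⁻¹² × 1.42×10⁻³ / 2.10×10⁻³ = 3.36×10⁻¹¹ F.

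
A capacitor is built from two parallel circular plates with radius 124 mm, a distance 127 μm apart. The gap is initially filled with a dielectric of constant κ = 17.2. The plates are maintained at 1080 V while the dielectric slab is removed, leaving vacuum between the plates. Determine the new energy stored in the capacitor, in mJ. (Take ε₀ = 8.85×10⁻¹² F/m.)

A = π(124 mm)² = 4.83×10⁻² m².
Initially C₁ = κε₀A/d = 17.2 × 8.85×10⁻¹² × 4.83×10⁻² / 1.27×10⁻⁴ = 5.79×10⁻⁸ F.
U₁ = 3.38×10⁻² J.
Battery connected ⇒ V is held fixed. C₂ = 0.0581 C₁ and U = ½CV², so U₂/U₁ = C₂/C₁ = 0.0581.
U₂ = 0.0581 × 3.38×10⁻² = 1.96×10⁻³ J.

1.96 mJ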